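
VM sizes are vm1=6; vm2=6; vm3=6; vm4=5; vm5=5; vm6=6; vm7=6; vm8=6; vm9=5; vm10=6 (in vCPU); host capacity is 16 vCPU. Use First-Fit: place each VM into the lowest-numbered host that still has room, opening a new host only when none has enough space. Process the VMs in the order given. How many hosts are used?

5

host 1: place vm1 (6 vCPU), 10 vCPU left
host 1: place vm2 (6 vCPU), 4 vCPU left
host 2: place vm3 (6 vCPU), 10 vCPU left
host 2: place vm4 (5 vCPU), 5 vCPU left
host 2: place vm5 (5 vCPU), 0 vCPU left
host 3: place vm6 (6 vCPU), 10 vCPU left
host 3: place vm7 (6 vCPU), 4 vCPU left
host 4: place vm8 (6 vCPU), 10 vCPU left
host 4: place vm9 (5 vCPU), 5 vCPU left
host 5: place vm10 (6 vCPU), 10 vCPU left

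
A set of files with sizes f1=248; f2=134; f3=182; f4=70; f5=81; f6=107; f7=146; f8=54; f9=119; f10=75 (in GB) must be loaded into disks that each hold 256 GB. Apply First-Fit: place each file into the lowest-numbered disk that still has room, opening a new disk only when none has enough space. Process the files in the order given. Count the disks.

6

f1 (248 GB) → disk 1 (remaining 8 GB)
f2 (134 GB) → disk 2 (remaining 122 GB)
f3 (182 GB) → disk 3 (remaining 74 GB)
f4 (70 GB) → disk 2 (remaining 52 GB)
f5 (81 GB) → disk 4 (remaining 175 GB)
f6 (107 GB) → disk 4 (remaining 68 GB)
f7 (146 GB) → disk 5 (remaining 110 GB)
f8 (54 GB) → disk 3 (remaining 20 GB)
f9 (119 GB) → disk 6 (remaining 137 GB)
f10 (75 GB) → disk 5 (remaining 35 GB)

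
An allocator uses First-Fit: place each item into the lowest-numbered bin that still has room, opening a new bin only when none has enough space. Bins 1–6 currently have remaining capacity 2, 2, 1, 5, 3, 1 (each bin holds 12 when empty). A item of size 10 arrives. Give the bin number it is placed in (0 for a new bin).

0

No bin has ≥ 10 free, so a new bin is opened.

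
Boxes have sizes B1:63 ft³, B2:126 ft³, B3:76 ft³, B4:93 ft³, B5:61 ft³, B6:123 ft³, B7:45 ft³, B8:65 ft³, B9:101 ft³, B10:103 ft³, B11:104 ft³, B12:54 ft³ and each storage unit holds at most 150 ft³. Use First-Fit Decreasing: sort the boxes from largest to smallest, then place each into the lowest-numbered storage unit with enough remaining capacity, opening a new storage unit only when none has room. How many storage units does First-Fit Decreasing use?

Sorted descending: 126, 123, 104, 103, 101, 93, 76, 65, 63, 61, 54, 45.
126 ft³ → storage unit 1 (remaining 24 ft³)
123 ft³ → storage unit 2 (remaining 27 ft³)
104 ft³ → storage unit 3 (remaining 46 ft³)
103 ft³ → storage unit 4 (remaining 47 ft³)
101 ft³ → storage unit 5 (remaining 49 ft³)
93 ft³ → storage unit 6 (remaining 57 ft³)
76 ft³ → storage unit 7 (remaining 74 ft³)
65 ft³ → storage unit 7 (remaining 9 ft³)
63 ft³ → storage unit 8 (remaining 87 ft³)
61 ft³ → storage unit 8 (remaining 26 ft³)
54 ft³ → storage unit 6 (remaining 3 ft³)
45 ft³ → storage unit 3 (remaining 1 ft³)

8 storage units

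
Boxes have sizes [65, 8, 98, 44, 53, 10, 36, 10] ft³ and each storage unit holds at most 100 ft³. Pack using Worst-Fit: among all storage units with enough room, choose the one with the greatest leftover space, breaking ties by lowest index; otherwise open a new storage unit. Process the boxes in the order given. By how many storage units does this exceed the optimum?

0

Worst-Fit: [65,8,10] [98] [44,53] [36,10] → 4 storage units.
Total size 324 ft³; any packing needs at least ⌈324/100⌉ = 4 storage units.
So 4 is already optimal.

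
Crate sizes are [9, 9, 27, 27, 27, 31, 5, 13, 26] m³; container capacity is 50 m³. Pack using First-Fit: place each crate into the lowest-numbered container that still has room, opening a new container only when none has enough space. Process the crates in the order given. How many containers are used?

5 containers

9 m³ → container 1 (remaining 41 m³)
9 m³ → container 1 (remaining 32 m³)
27 m³ → container 1 (remaining 5 m³)
27 m³ → container 2 (remaining 23 m³)
27 m³ → container 3 (remaining 23 m³)
31 m³ → container 4 (remaining 19 m³)
5 m³ → container 1 (remaining 0 m³)
13 m³ → container 2 (remaining 10 m³)
26 m³ → container 5 (remaining 24 m³)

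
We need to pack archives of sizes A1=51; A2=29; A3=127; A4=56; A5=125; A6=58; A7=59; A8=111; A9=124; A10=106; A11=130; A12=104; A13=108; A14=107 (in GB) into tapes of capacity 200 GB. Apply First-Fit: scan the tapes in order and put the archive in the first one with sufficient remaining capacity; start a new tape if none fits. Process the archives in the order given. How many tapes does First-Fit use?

A1 (51 GB) → tape 1 (remaining 149 GB)
A2 (29 GB) → tape 1 (remaining 120 GB)
A3 (127 GB) → tape 2 (remaining 73 GB)
A4 (56 GB) → tape 1 (remaining 64 GB)
A5 (125 GB) → tape 3 (remaining 75 GB)
A6 (58 GB) → tape 1 (remaining 6 GB)
A7 (59 GB) → tape 2 (remaining 14 GB)
A8 (111 GB) → tape 4 (remaining 89 GB)
A9 (124 GB) → tape 5 (remaining 76 GB)
A10 (106 GB) → tape 6 (remaining 94 GB)
A11 (130 GB) → tape 7 (remaining 70 GB)
A12 (104 GB) → tape 8 (remaining 96 GB)
A13 (108 GB) → tape 9 (remaining 92 GB)
A14 (107 GB) → tape 10 (remaining 93 GB)

10 tapes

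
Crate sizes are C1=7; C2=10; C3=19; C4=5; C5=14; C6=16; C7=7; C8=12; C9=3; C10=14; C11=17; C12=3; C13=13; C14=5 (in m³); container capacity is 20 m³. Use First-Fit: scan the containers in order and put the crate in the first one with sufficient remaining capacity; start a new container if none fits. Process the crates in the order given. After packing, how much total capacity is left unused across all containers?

container 1: place C1 (7 m³), 13 m³ left
container 1: place C2 (10 m³), 3 m³ left
container 2: place C3 (19 m³), 1 m³ left
container 3: place C4 (5 m³), 15 m³ left
container 3: place C5 (14 m³), 1 m³ left
container 4: place C6 (16 m³), 4 m³ left
container 5: place C7 (7 m³), 13 m³ left
container 5: place C8 (12 m³), 1 m³ left
container 1: place C9 (3 m³), 0 m³ left
container 6: place C10 (14 m³), 6 m³ left
container 7: place C11 (17 m³), 3 m³ left
container 4: place C12 (3 m³), 1 m³ left
container 8: place C13 (13 m³), 7 m³ left
container 6: place C14 (5 m³), 1 m³ left
8 containers × 20 m³ = 160 m³; used 145 m³; unused 15 m³.

15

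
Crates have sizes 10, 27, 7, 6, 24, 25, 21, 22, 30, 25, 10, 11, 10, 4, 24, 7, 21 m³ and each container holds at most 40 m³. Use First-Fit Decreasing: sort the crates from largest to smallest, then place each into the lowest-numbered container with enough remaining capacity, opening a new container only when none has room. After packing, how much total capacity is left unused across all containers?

76

Sorted descending: 30, 27, 25, 25, 24, 24, 22, 21, 21, 11, 10, 10, 10, 7, 7, 6, 4.
30 m³ → container 1 (remaining 10 m³)
27 m³ → container 2 (remaining 13 m³)
25 m³ → container 3 (remaining 15 m³)
25 m³ → container 4 (remaining 15 m³)
24 m³ → container 5 (remaining 16 m³)
24 m³ → container 6 (remaining 16 m³)
22 m³ → container 7 (remaining 18 m³)
21 m³ → container 8 (remaining 19 m³)
21 m³ → container 9 (remaining 19 m³)
11 m³ → container 2 (remaining 2 m³)
10 m³ → container 1 (remaining 0 m³)
10 m³ → container 3 (remaining 5 m³)
10 m³ → container 4 (remaining 5 m³)
7 m³ → container 5 (remaining 9 m³)
7 m³ → container 5 (remaining 2 m³)
6 m³ → container 6 (remaining 10 m³)
4 m³ → container 3 (remaining 1 m³)
9 containers × 40 m³ = 360 m³; used 284 m³; unused 76 m³.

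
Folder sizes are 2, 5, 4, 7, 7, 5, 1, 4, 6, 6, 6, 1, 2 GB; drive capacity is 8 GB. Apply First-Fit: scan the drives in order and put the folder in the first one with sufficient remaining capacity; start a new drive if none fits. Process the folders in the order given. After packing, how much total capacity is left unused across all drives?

8

2 GB → drive 1 (remaining 6 GB)
5 GB → drive 1 (remaining 1 GB)
4 GB → drive 2 (remaining 4 GB)
7 GB → drive 3 (remaining 1 GB)
7 GB → drive 4 (remaining 1 GB)
5 GB → drive 5 (remaining 3 GB)
1 GB → drive 1 (remaining 0 GB)
4 GB → drive 2 (remaining 0 GB)
6 GB → drive 6 (remaining 2 GB)
6 GB → drive 7 (remaining 2 GB)
6 GB → drive 8 (remaining 2 GB)
1 GB → drive 3 (remaining 0 GB)
2 GB → drive 5 (remaining 1 GB)
8 drives × 8 GB = 64 GB; used 56 GB; unused 8 GB.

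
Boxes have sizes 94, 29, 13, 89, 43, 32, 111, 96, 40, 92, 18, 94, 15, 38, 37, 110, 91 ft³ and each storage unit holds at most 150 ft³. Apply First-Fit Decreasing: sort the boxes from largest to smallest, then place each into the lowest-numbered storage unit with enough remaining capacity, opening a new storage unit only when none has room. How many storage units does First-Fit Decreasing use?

8

Sorted descending: 111, 110, 96, 94, 94, 92, 91, 89, 43, 40, 38, 37, 32, 29, 18, 15, 13.
storage unit 1: place 111 ft³, 39 ft³ left
storage unit 2: place 110 ft³, 40 ft³ left
storage unit 3: place 96 ft³, 54 ft³ left
storage unit 4: place 94 ft³, 56 ft³ left
storage unit 5: place 94 ft³, 56 ft³ left
storage unit 6: place 92 ft³, 58 ft³ left
storage unit 7: place 91 ft³, 59 ft³ left
storage unit 8: place 89 ft³, 61 ft³ left
storage unit 3: place 43 ft³, 11 ft³ left
storage unit 2: place 40 ft³, 0 ft³ left
storage unit 1: place 38 ft³, 1 ft³ left
storage unit 4: place 37 ft³, 19 ft³ left
storage unit 5: place 32 ft³, 24 ft³ left
storage unit 6: place 29 ft³, 29 ft³ left
storage unit 4: place 18 ft³, 1 ft³ left
storage unit 5: place 15 ft³, 9 ft³ left
storage unit 6: place 13 ft³, 16 ft³ left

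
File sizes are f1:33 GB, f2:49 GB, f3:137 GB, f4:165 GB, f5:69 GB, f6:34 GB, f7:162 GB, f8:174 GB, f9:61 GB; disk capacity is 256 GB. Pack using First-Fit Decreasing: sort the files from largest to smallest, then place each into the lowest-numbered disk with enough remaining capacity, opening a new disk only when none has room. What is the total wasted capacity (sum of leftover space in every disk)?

Sorted descending: 174, 165, 162, 137, 69, 61, 49, 34, 33.
Put 174 GB in disk 1; 82 GB remain.
Put 165 GB in disk 2; 91 GB remain.
Put 162 GB in disk 3; 94 GB remain.
Put 137 GB in disk 4; 119 GB remain.
Put 69 GB in disk 1; 13 GB remain.
Put 61 GB in disk 2; 30 GB remain.
Put 49 GB in disk 3; 45 GB remain.
Put 34 GB in disk 3; 11 GB remain.
Put 33 GB in disk 4; 86 GB remain.
4 disks × 256 GB = 1024 GB; used 884 GB; unused 140 GB.

140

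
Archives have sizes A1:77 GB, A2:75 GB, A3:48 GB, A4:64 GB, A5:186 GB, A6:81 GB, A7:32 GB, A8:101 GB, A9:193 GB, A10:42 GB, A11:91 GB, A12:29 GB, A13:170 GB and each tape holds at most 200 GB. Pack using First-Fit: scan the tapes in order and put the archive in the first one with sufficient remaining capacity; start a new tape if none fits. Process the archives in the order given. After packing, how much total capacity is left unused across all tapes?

211

Put A1 (77 GB) in tape 1; 123 GB remain.
Put A2 (75 GB) in tape 1; 48 GB remain.
Put A3 (48 GB) in tape 1; 0 GB remain.
Put A4 (64 GB) in tape 2; 136 GB remain.
Put A5 (186 GB) in tape 3; 14 GB remain.
Put A6 (81 GB) in tape 2; 55 GB remain.
Put A7 (32 GB) in tape 2; 23 GB remain.
Put A8 (101 GB) in tape 4; 99 GB remain.
Put A9 (193 GB) in tape 5; 7 GB remain.
Put A10 (42 GB) in tape 4; 57 GB remain.
Put A11 (91 GB) in tape 6; 109 GB remain.
Put A12 (29 GB) in tape 4; 28 GB remain.
Put A13 (170 GB) in tape 7; 30 GB remain.
7 tapes × 200 GB = 1400 GB; used 1189 GB; unused 211 GB.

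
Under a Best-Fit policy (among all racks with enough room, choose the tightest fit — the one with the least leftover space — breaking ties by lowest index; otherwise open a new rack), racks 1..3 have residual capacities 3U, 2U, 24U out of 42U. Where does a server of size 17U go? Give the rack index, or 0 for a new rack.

Racks with room: rack 3 (24U).
Tightest fit is rack 3 with 24U free.

3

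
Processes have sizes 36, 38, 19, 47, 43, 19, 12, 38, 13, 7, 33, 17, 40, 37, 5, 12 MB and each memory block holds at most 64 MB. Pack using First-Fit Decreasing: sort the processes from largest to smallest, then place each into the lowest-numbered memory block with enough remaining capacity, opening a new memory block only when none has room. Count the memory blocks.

8 memory blocks

Sorted descending: 47, 43, 40, 38, 38, 37, 36, 33, 19, 19, 17, 13, 12, 12, 7, 5.
47 MB → memory block 1 (remaining 17 MB)
43 MB → memory block 2 (remaining 21 MB)
40 MB → memory block 3 (remaining 24 MB)
38 MB → memory block 4 (remaining 26 MB)
38 MB → memory block 5 (remaining 26 MB)
37 MB → memory block 6 (remaining 27 MB)
36 MB → memory block 7 (remaining 28 MB)
33 MB → memory block 8 (remaining 31 MB)
19 MB → memory block 2 (remaining 2 MB)
19 MB → memory block 3 (remaining 5 MB)
17 MB → memory block 1 (remaining 0 MB)
13 MB → memory block 4 (remaining 13 MB)
12 MB → memory block 4 (remaining 1 MB)
12 MB → memory block 5 (remaining 14 MB)
7 MB → memory block 5 (remaining 7 MB)
5 MB → memory block 3 (remaining 0 MB)
Final memory blocks: [47,17] [43,19] [40,19,5] [38,13,12] [38,12,7] [37] [36] [33].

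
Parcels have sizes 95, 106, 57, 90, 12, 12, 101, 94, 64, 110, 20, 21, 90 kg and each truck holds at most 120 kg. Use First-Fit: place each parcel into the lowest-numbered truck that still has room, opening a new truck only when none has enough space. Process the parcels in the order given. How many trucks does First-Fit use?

9 trucks

truck 1: place 95 kg, 25 kg left
truck 2: place 106 kg, 14 kg left
truck 3: place 57 kg, 63 kg left
truck 4: place 90 kg, 30 kg left
truck 1: place 12 kg, 13 kg left
truck 1: place 12 kg, 1 kg left
truck 5: place 101 kg, 19 kg left
truck 6: place 94 kg, 26 kg left
truck 7: place 64 kg, 56 kg left
truck 8: place 110 kg, 10 kg left
truck 3: place 20 kg, 43 kg left
truck 3: place 21 kg, 22 kg left
truck 9: place 90 kg, 30 kg left
Final trucks: [95,12,12] [106] [57,20,21] [90] [101] [94] [64] [110] [90].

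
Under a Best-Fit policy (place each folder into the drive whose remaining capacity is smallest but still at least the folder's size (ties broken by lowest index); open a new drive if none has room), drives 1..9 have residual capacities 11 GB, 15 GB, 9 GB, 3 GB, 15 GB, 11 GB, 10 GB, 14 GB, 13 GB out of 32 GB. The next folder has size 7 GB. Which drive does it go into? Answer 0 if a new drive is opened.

3

Drives with room: drive 1 (11 GB), drive 2 (15 GB), drive 3 (9 GB), drive 5 (15 GB), drive 6 (11 GB), drive 7 (10 GB), drive 8 (14 GB), drive 9 (13 GB).
Tightest fit is drive 3 with 9 GB free.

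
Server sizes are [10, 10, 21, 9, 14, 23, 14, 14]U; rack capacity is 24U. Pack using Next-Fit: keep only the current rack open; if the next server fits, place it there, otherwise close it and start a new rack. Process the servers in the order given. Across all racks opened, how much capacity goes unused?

10U → rack 1 (remaining 14U)
10U → rack 1 (remaining 4U)
21U → rack 2 (remaining 3U)
9U → rack 3 (remaining 15U)
14U → rack 3 (remaining 1U)
23U → rack 4 (remaining 1U)
14U → rack 5 (remaining 10U)
14U → rack 6 (remaining 10U)
6 racks × 24U = 144U; used 115U; unused 29U.

29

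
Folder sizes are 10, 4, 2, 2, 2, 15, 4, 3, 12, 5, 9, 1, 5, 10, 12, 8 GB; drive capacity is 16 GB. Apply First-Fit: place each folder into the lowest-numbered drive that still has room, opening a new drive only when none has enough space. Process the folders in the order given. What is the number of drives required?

10 GB → drive 1 (remaining 6 GB)
4 GB → drive 1 (remaining 2 GB)
2 GB → drive 1 (remaining 0 GB)
2 GB → drive 2 (remaining 14 GB)
2 GB → drive 2 (remaining 12 GB)
15 GB → drive 3 (remaining 1 GB)
4 GB → drive 2 (remaining 8 GB)
3 GB → drive 2 (remaining 5 GB)
12 GB → drive 4 (remaining 4 GB)
5 GB → drive 2 (remaining 0 GB)
9 GB → drive 5 (remaining 7 GB)
1 GB → drive 3 (remaining 0 GB)
5 GB → drive 5 (remaining 2 GB)
10 GB → drive 6 (remaining 6 GB)
12 GB → drive 7 (remaining 4 GB)
8 GB → drive 8 (remaining 8 GB)

8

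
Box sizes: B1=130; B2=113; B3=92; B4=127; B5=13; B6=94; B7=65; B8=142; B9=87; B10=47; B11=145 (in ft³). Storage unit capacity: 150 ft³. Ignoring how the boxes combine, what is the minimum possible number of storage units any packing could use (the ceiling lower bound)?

Total size = 130 + 113 + 92 + 127 + 13 + 94 + 65 + 142 + 87 + 47 + 145 = 1055 ft³.
⌈1055 / 150⌉ = 8.

8 storage units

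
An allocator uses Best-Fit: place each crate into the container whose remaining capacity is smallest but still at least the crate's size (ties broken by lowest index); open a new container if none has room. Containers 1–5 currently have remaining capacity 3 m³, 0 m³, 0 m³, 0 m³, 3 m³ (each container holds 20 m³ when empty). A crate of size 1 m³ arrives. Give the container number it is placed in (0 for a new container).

Containers with room: container 1 (3 m³), container 5 (3 m³).
Tightest fit is container 1 with 3 m³ free.

1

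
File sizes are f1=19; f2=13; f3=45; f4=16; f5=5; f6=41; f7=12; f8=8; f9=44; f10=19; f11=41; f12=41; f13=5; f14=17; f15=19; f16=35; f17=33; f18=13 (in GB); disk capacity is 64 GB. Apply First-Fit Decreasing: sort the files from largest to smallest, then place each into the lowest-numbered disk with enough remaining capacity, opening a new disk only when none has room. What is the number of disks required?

7

Sorted descending: 45, 44, 41, 41, 41, 35, 33, 19, 19, 19, 17, 16, 13, 13, 12, 8, 5, 5.
Put 45 GB in disk 1; 19 GB remain.
Put 44 GB in disk 2; 20 GB remain.
Put 41 GB in disk 3; 23 GB remain.
Put 41 GB in disk 4; 23 GB remain.
Put 41 GB in disk 5; 23 GB remain.
Put 35 GB in disk 6; 29 GB remain.
Put 33 GB in disk 7; 31 GB remain.
Put 19 GB in disk 1; 0 GB remain.
Put 19 GB in disk 2; 1 GB remain.
Put 19 GB in disk 3; 4 GB remain.
Put 17 GB in disk 4; 6 GB remain.
Put 16 GB in disk 5; 7 GB remain.
Put 13 GB in disk 6; 16 GB remain.
Put 13 GB in disk 6; 3 GB remain.
Put 12 GB in disk 7; 19 GB remain.
Put 8 GB in disk 7; 11 GB remain.
Put 5 GB in disk 4; 1 GB remain.
Put 5 GB in disk 5; 2 GB remain.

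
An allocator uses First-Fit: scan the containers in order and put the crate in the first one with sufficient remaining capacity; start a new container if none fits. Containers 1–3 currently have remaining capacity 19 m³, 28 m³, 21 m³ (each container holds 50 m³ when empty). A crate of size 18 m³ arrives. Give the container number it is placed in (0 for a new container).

1

Containers with room: container 1 (19 m³), container 2 (28 m³), container 3 (21 m³).
The first with room is container 1.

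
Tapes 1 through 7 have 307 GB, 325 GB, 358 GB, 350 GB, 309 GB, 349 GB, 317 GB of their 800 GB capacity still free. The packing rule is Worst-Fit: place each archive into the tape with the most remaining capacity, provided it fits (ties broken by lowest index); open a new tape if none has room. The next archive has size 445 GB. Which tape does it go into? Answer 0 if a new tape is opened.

No tape has ≥ 445 GB free, so a new tape is opened.

0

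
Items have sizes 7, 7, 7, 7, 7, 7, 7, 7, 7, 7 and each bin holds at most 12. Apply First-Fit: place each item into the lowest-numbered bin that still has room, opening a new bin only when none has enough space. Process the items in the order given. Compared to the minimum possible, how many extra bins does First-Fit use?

0

First-Fit: [7] [7] [7] [7] [7] [7] [7] [7] [7] [7] → 10 bins.
10 items exceed 6 (half the capacity), and no two of those can share a bin, so at least 10 bins are needed.
So 10 is already optimal.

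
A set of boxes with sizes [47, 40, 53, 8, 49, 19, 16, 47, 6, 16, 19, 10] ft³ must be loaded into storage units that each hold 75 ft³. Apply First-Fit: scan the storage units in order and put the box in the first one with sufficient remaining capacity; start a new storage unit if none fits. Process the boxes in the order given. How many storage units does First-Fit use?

storage unit 1: place 47 ft³, 28 ft³ left
storage unit 2: place 40 ft³, 35 ft³ left
storage unit 3: place 53 ft³, 22 ft³ left
storage unit 1: place 8 ft³, 20 ft³ left
storage unit 4: place 49 ft³, 26 ft³ left
storage unit 1: place 19 ft³, 1 ft³ left
storage unit 2: place 16 ft³, 19 ft³ left
storage unit 5: place 47 ft³, 28 ft³ left
storage unit 2: place 6 ft³, 13 ft³ left
storage unit 3: place 16 ft³, 6 ft³ left
storage unit 4: place 19 ft³, 7 ft³ left
storage unit 2: place 10 ft³, 3 ft³ left

5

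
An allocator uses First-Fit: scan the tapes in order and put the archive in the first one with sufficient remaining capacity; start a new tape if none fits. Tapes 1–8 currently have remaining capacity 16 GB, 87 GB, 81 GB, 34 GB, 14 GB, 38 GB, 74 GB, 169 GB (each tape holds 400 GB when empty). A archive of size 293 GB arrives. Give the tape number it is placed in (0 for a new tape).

0

No tape has ≥ 293 GB free, so a new tape is opened.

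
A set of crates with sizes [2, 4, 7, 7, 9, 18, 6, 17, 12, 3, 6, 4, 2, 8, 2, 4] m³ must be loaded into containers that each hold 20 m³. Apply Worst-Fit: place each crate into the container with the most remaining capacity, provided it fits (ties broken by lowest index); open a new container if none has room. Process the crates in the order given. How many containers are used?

6

container 1: place 2 m³, 18 m³ left
container 1: place 4 m³, 14 m³ left
container 1: place 7 m³, 7 m³ left
container 1: place 7 m³, 0 m³ left
container 2: place 9 m³, 11 m³ left
container 3: place 18 m³, 2 m³ left
container 2: place 6 m³, 5 m³ left
container 4: place 17 m³, 3 m³ left
container 5: place 12 m³, 8 m³ left
container 5: place 3 m³, 5 m³ left
container 6: place 6 m³, 14 m³ left
container 6: place 4 m³, 10 m³ left
container 6: place 2 m³, 8 m³ left
container 6: place 8 m³, 0 m³ left
container 2: place 2 m³, 3 m³ left
container 5: place 4 m³, 1 m³ left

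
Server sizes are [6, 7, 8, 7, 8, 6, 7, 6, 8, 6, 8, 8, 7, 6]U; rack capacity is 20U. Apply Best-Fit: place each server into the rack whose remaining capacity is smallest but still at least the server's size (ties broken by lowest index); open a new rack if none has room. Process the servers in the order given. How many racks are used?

6 racks

rack 1: place 6U, 14U left
rack 1: place 7U, 7U left
rack 2: place 8U, 12U left
rack 1: place 7U, 0U left
rack 2: place 8U, 4U left
rack 3: place 6U, 14U left
rack 3: place 7U, 7U left
rack 3: place 6U, 1U left
rack 4: place 8U, 12U left
rack 4: place 6U, 6U left
rack 5: place 8U, 12U left
rack 5: place 8U, 4U left
rack 6: place 7U, 13U left
rack 4: place 6U, 0U left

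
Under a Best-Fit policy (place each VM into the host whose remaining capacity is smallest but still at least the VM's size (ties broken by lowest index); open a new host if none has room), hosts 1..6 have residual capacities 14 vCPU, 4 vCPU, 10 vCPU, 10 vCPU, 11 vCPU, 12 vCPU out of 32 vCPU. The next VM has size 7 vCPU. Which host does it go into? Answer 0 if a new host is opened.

Hosts with room: host 1 (14 vCPU), host 3 (10 vCPU), host 4 (10 vCPU), host 5 (11 vCPU), host 6 (12 vCPU).
Tightest fit is host 3 with 10 vCPU free.

3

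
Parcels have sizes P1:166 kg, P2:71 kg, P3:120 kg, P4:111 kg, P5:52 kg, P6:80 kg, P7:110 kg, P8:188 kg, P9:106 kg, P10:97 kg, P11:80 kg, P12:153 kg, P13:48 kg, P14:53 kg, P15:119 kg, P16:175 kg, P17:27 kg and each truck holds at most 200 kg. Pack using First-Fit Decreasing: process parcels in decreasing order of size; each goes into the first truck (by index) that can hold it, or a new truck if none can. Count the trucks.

Sorted descending: 188, 175, 166, 153, 120, 119, 111, 110, 106, 97, 80, 80, 71, 53, 52, 48, 27.
188 kg → truck 1 (remaining 12 kg)
175 kg → truck 2 (remaining 25 kg)
166 kg → truck 3 (remaining 34 kg)
153 kg → truck 4 (remaining 47 kg)
120 kg → truck 5 (remaining 80 kg)
119 kg → truck 6 (remaining 81 kg)
111 kg → truck 7 (remaining 89 kg)
110 kg → truck 8 (remaining 90 kg)
106 kg → truck 9 (remaining 94 kg)
97 kg → truck 10 (remaining 103 kg)
80 kg → truck 5 (remaining 0 kg)
80 kg → truck 6 (remaining 1 kg)
71 kg → truck 7 (remaining 18 kg)
53 kg → truck 8 (remaining 37 kg)
52 kg → truck 9 (remaining 42 kg)
48 kg → truck 10 (remaining 55 kg)
27 kg → truck 3 (remaining 7 kg)
Final trucks: [188] [175] [166,27] [153] [120,80] [119,80] [111,71] [110,53] [106,52] [97,48].

10 trucks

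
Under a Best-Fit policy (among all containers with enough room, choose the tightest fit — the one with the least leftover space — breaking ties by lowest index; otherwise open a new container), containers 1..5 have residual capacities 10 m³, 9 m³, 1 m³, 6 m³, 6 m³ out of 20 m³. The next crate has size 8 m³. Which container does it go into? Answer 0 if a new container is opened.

Containers with room: container 1 (10 m³), container 2 (9 m³).
Tightest fit is container 2 with 9 m³ free.

2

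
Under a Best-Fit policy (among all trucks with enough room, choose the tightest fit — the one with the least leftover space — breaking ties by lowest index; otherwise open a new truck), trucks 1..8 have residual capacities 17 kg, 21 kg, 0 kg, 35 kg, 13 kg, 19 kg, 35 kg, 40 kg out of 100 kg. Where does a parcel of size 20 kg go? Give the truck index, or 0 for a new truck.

Trucks with room: truck 2 (21 kg), truck 4 (35 kg), truck 7 (35 kg), truck 8 (40 kg).
Tightest fit is truck 2 with 21 kg free.

2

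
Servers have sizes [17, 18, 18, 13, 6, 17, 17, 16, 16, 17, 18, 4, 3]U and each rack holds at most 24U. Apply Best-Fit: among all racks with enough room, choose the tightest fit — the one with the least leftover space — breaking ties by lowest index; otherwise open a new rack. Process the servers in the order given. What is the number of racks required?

10 racks

17U → rack 1 (remaining 7U)
18U → rack 2 (remaining 6U)
18U → rack 3 (remaining 6U)
13U → rack 4 (remaining 11U)
6U → rack 2 (remaining 0U)
17U → rack 5 (remaining 7U)
17U → rack 6 (remaining 7U)
16U → rack 7 (remaining 8U)
16U → rack 8 (remaining 8U)
17U → rack 9 (remaining 7U)
18U → rack 10 (remaining 6U)
4U → rack 3 (remaining 2U)
3U → rack 10 (remaining 3U)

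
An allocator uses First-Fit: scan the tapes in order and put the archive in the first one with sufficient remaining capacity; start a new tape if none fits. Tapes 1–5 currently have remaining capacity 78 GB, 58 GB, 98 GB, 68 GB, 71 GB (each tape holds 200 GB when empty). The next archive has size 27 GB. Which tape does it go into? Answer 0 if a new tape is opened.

Tapes with room: tape 1 (78 GB), tape 2 (58 GB), tape 3 (98 GB), tape 4 (68 GB), tape 5 (71 GB).
The first with room is tape 1.

1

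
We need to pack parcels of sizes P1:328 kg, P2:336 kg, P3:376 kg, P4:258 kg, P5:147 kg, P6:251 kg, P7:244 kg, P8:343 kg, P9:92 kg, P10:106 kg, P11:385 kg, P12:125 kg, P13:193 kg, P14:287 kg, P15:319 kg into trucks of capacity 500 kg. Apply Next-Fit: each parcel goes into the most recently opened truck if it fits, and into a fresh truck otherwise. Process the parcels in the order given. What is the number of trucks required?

10 trucks

truck 1: place P1 (328 kg), 172 kg left
truck 2: place P2 (336 kg), 164 kg left
truck 3: place P3 (376 kg), 124 kg left
truck 4: place P4 (258 kg), 242 kg left
truck 4: place P5 (147 kg), 95 kg left
truck 5: place P6 (251 kg), 249 kg left
truck 5: place P7 (244 kg), 5 kg left
truck 6: place P8 (343 kg), 157 kg left
truck 6: place P9 (92 kg), 65 kg left
truck 7: place P10 (106 kg), 394 kg left
truck 7: place P11 (385 kg), 9 kg left
truck 8: place P12 (125 kg), 375 kg left
truck 8: place P13 (193 kg), 182 kg left
truck 9: place P14 (287 kg), 213 kg left
truck 10: place P15 (319 kg), 181 kg left
Final trucks: [328] [336] [376] [258,147] [251,244] [343,92] [106,385] [125,193] [287] [319].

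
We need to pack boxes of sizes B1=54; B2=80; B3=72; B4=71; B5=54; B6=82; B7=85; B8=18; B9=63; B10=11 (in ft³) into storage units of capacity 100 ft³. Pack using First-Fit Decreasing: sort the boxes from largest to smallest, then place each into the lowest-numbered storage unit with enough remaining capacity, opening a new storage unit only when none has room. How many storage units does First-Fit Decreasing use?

Sorted descending: 85, 82, 80, 72, 71, 63, 54, 54, 18, 11.
85 ft³ → storage unit 1 (remaining 15 ft³)
82 ft³ → storage unit 2 (remaining 18 ft³)
80 ft³ → storage unit 3 (remaining 20 ft³)
72 ft³ → storage unit 4 (remaining 28 ft³)
71 ft³ → storage unit 5 (remaining 29 ft³)
63 ft³ → storage unit 6 (remaining 37 ft³)
54 ft³ → storage unit 7 (remaining 46 ft³)
54 ft³ → storage unit 8 (remaining 46 ft³)
18 ft³ → storage unit 2 (remaining 0 ft³)
11 ft³ → storage unit 1 (remaining 4 ft³)
Final storage units: [85,11] [82,18] [80] [72] [71] [63] [54] [54].

8 storage units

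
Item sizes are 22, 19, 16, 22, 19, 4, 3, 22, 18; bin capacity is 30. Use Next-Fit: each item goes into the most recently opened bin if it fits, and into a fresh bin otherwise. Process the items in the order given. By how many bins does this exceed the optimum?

Next-Fit: [22] [19] [16] [22] [19,4,3] [22] [18] → 7 bins.
7 items exceed 15 (half the capacity), and no two of those can share a bin, so at least 7 bins are needed.
So 7 is already optimal.

0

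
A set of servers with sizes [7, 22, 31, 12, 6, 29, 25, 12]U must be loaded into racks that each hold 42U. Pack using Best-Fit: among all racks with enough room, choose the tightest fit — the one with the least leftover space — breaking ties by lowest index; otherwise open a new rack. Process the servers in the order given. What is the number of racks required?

rack 1: place 7U, 35U left
rack 1: place 22U, 13U left
rack 2: place 31U, 11U left
rack 1: place 12U, 1U left
rack 2: place 6U, 5U left
rack 3: place 29U, 13U left
rack 4: place 25U, 17U left
rack 3: place 12U, 1U left
Final racks: [7,22,12] [31,6] [29,12] [25].

4 racks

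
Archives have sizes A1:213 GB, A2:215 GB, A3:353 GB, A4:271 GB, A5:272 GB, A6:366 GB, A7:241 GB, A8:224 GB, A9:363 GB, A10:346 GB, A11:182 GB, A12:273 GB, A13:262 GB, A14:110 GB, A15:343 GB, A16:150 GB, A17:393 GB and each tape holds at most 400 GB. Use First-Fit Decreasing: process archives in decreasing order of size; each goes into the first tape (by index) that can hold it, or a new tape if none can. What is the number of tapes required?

Sorted descending: 393, 366, 363, 353, 346, 343, 273, 272, 271, 262, 241, 224, 215, 213, 182, 150, 110.
Put 393 GB in tape 1; 7 GB remain.
Put 366 GB in tape 2; 34 GB remain.
Put 363 GB in tape 3; 37 GB remain.
Put 353 GB in tape 4; 47 GB remain.
Put 346 GB in tape 5; 54 GB remain.
Put 343 GB in tape 6; 57 GB remain.
Put 273 GB in tape 7; 127 GB remain.
Put 272 GB in tape 8; 128 GB remain.
Put 271 GB in tape 9; 129 GB remain.
Put 262 GB in tape 10; 138 GB remain.
Put 241 GB in tape 11; 159 GB remain.
Put 224 GB in tape 12; 176 GB remain.
Put 215 GB in tape 13; 185 GB remain.
Put 213 GB in tape 14; 187 GB remain.
Put 182 GB in tape 13; 3 GB remain.
Put 150 GB in tape 11; 9 GB remain.
Put 110 GB in tape 7; 17 GB remain.

14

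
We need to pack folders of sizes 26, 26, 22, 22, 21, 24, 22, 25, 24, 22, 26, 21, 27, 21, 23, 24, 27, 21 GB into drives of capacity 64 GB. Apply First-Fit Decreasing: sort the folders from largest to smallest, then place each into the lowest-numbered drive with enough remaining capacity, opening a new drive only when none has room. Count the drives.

9 drives

Sorted descending: 27, 27, 26, 26, 26, 25, 24, 24, 24, 23, 22, 22, 22, 22, 21, 21, 21, 21.
27 GB → drive 1 (remaining 37 GB)
27 GB → drive 1 (remaining 10 GB)
26 GB → drive 2 (remaining 38 GB)
26 GB → drive 2 (remaining 12 GB)
26 GB → drive 3 (remaining 38 GB)
25 GB → drive 3 (remaining 13 GB)
24 GB → drive 4 (remaining 40 GB)
24 GB → drive 4 (remaining 16 GB)
24 GB → drive 5 (remaining 40 GB)
23 GB → drive 5 (remaining 17 GB)
22 GB → drive 6 (remaining 42 GB)
22 GB → drive 6 (remaining 20 GB)
22 GB → drive 7 (remaining 42 GB)
22 GB → drive 7 (remaining 20 GB)
21 GB → drive 8 (remaining 43 GB)
21 GB → drive 8 (remaining 22 GB)
21 GB → drive 8 (remaining 1 GB)
21 GB → drive 9 (remaining 43 GB)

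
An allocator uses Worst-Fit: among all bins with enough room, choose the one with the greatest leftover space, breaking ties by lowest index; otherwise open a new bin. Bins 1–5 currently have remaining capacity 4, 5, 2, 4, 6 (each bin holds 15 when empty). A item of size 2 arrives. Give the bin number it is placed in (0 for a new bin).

Bins with room: bin 1 (4), bin 2 (5), bin 3 (2), bin 4 (4), bin 5 (6).
Most room is bin 5 with 6 free.

5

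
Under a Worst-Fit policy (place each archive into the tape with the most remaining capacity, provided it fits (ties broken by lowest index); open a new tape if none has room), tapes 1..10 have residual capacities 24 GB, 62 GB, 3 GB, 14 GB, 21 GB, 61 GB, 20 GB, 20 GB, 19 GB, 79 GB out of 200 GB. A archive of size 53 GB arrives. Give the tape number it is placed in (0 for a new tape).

Tapes with room: tape 2 (62 GB), tape 6 (61 GB), tape 10 (79 GB).
Most room is tape 10 with 79 GB free.

10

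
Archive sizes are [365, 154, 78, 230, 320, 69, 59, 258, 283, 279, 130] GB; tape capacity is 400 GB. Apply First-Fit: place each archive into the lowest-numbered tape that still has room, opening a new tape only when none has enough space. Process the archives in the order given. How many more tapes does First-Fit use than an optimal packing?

1

First-Fit: [365] [154,78,69,59] [230,130] [320] [258] [283] [279] → 7 tapes.
Total size 2225 GB; any packing needs at least ⌈2225/400⌉ = 6 tapes.
An optimal packing achieves that bound: [365] [320,78] [283,69] [279,59] [258,130] [230,154] → 6 tapes.
Excess: 7 − 6 = 1.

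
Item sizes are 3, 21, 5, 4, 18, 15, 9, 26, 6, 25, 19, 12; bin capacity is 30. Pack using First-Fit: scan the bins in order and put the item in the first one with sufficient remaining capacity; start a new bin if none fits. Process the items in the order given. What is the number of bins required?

bin 1: place 3, 27 left
bin 1: place 21, 6 left
bin 1: place 5, 1 left
bin 2: place 4, 26 left
bin 2: place 18, 8 left
bin 3: place 15, 15 left
bin 3: place 9, 6 left
bin 4: place 26, 4 left
bin 2: place 6, 2 left
bin 5: place 25, 5 left
bin 6: place 19, 11 left
bin 7: place 12, 18 left
Final bins: [3,21,5] [4,18,6] [15,9] [26] [25] [19] [12].

7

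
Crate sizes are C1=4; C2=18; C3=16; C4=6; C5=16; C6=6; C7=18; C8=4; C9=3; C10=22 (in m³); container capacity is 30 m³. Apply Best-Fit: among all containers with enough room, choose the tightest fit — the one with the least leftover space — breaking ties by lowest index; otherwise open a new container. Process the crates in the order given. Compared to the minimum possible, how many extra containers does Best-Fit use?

Best-Fit: [4,18,6] [16,6,4,3] [16] [18] [22] → 5 containers.
5 crates exceed 15 m³ (half the capacity), and no two of those can share a container, so at least 5 containers are needed.
So 5 is already optimal.

0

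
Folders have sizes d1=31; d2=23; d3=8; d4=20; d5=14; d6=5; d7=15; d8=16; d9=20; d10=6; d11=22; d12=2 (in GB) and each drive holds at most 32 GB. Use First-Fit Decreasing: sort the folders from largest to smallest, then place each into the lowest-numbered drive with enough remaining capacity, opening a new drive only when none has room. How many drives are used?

7

Sorted descending: 31, 23, 22, 20, 20, 16, 15, 14, 8, 6, 5, 2.
drive 1: place 31 GB, 1 GB left
drive 2: place 23 GB, 9 GB left
drive 3: place 22 GB, 10 GB left
drive 4: place 20 GB, 12 GB left
drive 5: place 20 GB, 12 GB left
drive 6: place 16 GB, 16 GB left
drive 6: place 15 GB, 1 GB left
drive 7: place 14 GB, 18 GB left
drive 2: place 8 GB, 1 GB left
drive 3: place 6 GB, 4 GB left
drive 4: place 5 GB, 7 GB left
drive 3: place 2 GB, 2 GB left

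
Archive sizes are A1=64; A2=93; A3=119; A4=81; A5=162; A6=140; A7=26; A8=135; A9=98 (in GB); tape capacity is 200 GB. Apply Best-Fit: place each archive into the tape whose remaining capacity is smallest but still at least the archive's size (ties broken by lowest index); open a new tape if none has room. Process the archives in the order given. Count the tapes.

tape 1: place A1 (64 GB), 136 GB left
tape 1: place A2 (93 GB), 43 GB left
tape 2: place A3 (119 GB), 81 GB left
tape 2: place A4 (81 GB), 0 GB left
tape 3: place A5 (162 GB), 38 GB left
tape 4: place A6 (140 GB), 60 GB left
tape 3: place A7 (26 GB), 12 GB left
tape 5: place A8 (135 GB), 65 GB left
tape 6: place A9 (98 GB), 102 GB left
Final tapes: [64,93] [119,81] [162,26] [140] [135] [98].

6 tapes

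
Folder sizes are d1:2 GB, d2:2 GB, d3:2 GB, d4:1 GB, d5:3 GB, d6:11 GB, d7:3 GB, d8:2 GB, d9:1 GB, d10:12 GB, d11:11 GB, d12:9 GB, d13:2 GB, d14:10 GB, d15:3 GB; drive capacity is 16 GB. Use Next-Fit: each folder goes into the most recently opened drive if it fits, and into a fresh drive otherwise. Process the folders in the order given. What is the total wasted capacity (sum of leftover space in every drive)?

22

drive 1: place d1 (2 GB), 14 GB left
drive 1: place d2 (2 GB), 12 GB left
drive 1: place d3 (2 GB), 10 GB left
drive 1: place d4 (1 GB), 9 GB left
drive 1: place d5 (3 GB), 6 GB left
drive 2: place d6 (11 GB), 5 GB left
drive 2: place d7 (3 GB), 2 GB left
drive 2: place d8 (2 GB), 0 GB left
drive 3: place d9 (1 GB), 15 GB left
drive 3: place d10 (12 GB), 3 GB left
drive 4: place d11 (11 GB), 5 GB left
drive 5: place d12 (9 GB), 7 GB left
drive 5: place d13 (2 GB), 5 GB left
drive 6: place d14 (10 GB), 6 GB left
drive 6: place d15 (3 GB), 3 GB left
6 drives × 16 GB = 96 GB; used 74 GB; unused 22 GB.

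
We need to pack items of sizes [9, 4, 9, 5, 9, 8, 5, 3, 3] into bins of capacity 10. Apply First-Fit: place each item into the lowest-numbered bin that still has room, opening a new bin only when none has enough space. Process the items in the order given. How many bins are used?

bin 1: place 9, 1 left
bin 2: place 4, 6 left
bin 3: place 9, 1 left
bin 2: place 5, 1 left
bin 4: place 9, 1 left
bin 5: place 8, 2 left
bin 6: place 5, 5 left
bin 6: place 3, 2 left
bin 7: place 3, 7 left

7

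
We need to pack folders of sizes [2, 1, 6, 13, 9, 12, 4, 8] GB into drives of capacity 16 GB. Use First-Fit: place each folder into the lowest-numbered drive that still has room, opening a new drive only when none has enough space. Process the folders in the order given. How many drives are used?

Put 2 GB in drive 1; 14 GB remain.
Put 1 GB in drive 1; 13 GB remain.
Put 6 GB in drive 1; 7 GB remain.
Put 13 GB in drive 2; 3 GB remain.
Put 9 GB in drive 3; 7 GB remain.
Put 12 GB in drive 4; 4 GB remain.
Put 4 GB in drive 1; 3 GB remain.
Put 8 GB in drive 5; 8 GB remain.
Final drives: [2,1,6,4] [13] [9] [12] [8].

5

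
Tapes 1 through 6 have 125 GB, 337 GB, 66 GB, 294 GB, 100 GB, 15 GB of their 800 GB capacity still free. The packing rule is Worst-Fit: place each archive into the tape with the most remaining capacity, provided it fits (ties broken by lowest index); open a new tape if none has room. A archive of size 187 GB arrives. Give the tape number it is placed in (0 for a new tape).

Tapes with room: tape 2 (337 GB), tape 4 (294 GB).
Most room is tape 2 with 337 GB free.

2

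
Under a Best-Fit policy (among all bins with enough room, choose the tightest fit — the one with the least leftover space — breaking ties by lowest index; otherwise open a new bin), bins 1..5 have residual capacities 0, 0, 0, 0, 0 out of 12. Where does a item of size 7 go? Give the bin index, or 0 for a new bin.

0

No bin has ≥ 7 free, so a new bin is opened.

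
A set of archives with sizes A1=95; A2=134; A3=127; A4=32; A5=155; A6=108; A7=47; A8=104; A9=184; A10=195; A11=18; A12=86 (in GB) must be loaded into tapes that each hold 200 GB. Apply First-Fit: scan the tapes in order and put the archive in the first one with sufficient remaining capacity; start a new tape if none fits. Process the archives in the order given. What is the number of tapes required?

8

A1 (95 GB) → tape 1 (remaining 105 GB)
A2 (134 GB) → tape 2 (remaining 66 GB)
A3 (127 GB) → tape 3 (remaining 73 GB)
A4 (32 GB) → tape 1 (remaining 73 GB)
A5 (155 GB) → tape 4 (remaining 45 GB)
A6 (108 GB) → tape 5 (remaining 92 GB)
A7 (47 GB) → tape 1 (remaining 26 GB)
A8 (104 GB) → tape 6 (remaining 96 GB)
A9 (184 GB) → tape 7 (remaining 16 GB)
A10 (195 GB) → tape 8 (remaining 5 GB)
A11 (18 GB) → tape 1 (remaining 8 GB)
A12 (86 GB) → tape 5 (remaining 6 GB)
Final tapes: [95,32,47,18] [134] [127] [155] [108,86] [104] [184] [195].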